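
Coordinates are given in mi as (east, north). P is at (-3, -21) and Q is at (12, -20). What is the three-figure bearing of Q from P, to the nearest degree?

086°

Δeast = 12 − -3 = 15.00; Δnorth = -20 − -21 = 1.00.
Bearing = atan2(Δeast, Δnorth) mod 360° = 86.19° ≈ 086°.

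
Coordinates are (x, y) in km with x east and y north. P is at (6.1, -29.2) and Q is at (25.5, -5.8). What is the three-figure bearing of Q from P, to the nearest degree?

040°

Δeast = 25.5 − 6.1 = 19.40; Δnorth = -5.8 − -29.2 = 23.40.
Bearing = atan2(Δeast, Δnorth) mod 360° = 39.66° ≈ 040°.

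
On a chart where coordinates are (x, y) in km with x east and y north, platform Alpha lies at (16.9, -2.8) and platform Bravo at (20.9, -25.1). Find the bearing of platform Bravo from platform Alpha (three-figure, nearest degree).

Δeast = 20.9 − 16.9 = 4.00; Δnorth = -25.1 − -2.8 = -22.30.
Bearing = atan2(Δeast, Δnorth) mod 360° = 169.83° ≈ 170°.

170°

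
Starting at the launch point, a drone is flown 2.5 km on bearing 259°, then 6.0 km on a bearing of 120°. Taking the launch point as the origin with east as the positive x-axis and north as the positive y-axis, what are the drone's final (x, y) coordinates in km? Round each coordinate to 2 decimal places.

Leg 1 (259°, 2.5 km): east 2.5 sin 259° = -2.45, north 2.5 cos 259° = -0.48
Leg 2 (120°, 6.0 km): east 6.0 sin 120° = 5.20, north 6.0 cos 120° = -3.00
Summing: 2.74 km east, -3.48 km north → (2.74, -3.48).

(2.74, -3.48)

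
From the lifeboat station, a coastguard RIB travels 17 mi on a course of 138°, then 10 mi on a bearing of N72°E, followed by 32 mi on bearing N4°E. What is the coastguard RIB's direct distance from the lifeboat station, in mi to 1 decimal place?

32.2 mi

Leg 1 (138°, 17 mi): east 17 sin 138° = 11.38, north 17 cos 138° = -12.63
Leg 2 (N72°E, 10 mi): east 10 sin 72° = 9.51, north 10 cos 72° = 3.09
Leg 3 (N4°E, 32 mi): east 32 sin 4° = 2.23, north 32 cos 4° = 31.92
Net: 23.12 east, 22.38 north. Distance = √((23.12)² + (22.38)²) = 32.175 mi.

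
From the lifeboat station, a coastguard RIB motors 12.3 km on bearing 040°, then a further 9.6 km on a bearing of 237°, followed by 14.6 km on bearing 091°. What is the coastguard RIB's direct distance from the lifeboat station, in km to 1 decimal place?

Leg 1 (040°, 12.3 km): east 12.3 sin 40° = 7.91, north 12.3 cos 40° = 9.42
Leg 2 (237°, 9.6 km): east 9.6 sin 237° = -8.05, north 9.6 cos 237° = -5.23
Leg 3 (091°, 14.6 km): east 14.6 sin 91° = 14.60, north 14.6 cos 91° = -0.25
Net: 14.45 east, 3.94 north. Distance = √((14.45)² + (3.94)²) = 14.980 km.

15.0 km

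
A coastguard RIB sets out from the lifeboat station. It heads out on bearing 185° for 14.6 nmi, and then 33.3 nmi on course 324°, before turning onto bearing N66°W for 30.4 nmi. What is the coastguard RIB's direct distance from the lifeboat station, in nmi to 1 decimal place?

54.6 nmi

Leg 1 (185°, 14.6 nmi): east 14.6 sin 185° = -1.27, north 14.6 cos 185° = -14.54
Leg 2 (324°, 33.3 nmi): east 33.3 sin 324° = -19.57, north 33.3 cos 324° = 26.94
Leg 3 (N66°W, 30.4 nmi): east 30.4 sin 294° = -27.77, north 30.4 cos 294° = 12.36
Net: -48.62 east, 24.76 north. Distance = √((-48.62)² + (24.76)²) = 54.560 nmi.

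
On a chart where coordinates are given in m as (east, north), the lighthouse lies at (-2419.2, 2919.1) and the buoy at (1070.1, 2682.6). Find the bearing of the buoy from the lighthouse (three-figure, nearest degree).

094°

Δeast = 1070.1 − -2419.2 = 3489.30; Δnorth = 2682.6 − 2919.1 = -236.50.
Bearing = atan2(Δeast, Δnorth) mod 360° = 93.88° ≈ 094°.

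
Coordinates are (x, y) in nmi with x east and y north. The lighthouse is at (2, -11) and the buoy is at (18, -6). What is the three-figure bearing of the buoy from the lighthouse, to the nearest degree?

073°

Δeast = 18 − 2 = 16.00; Δnorth = -6 − -11 = 5.00.
Bearing = atan2(Δeast, Δnorth) mod 360° = 72.65° ≈ 073°.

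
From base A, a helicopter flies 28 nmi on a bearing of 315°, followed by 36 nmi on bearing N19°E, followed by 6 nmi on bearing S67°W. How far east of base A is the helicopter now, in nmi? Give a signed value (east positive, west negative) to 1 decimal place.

Leg 1 (315°, 28 nmi): east 28 sin 315° = -19.80, north 28 cos 315° = 19.80
Leg 2 (N19°E, 36 nmi): east 36 sin 19° = 11.72, north 36 cos 19° = 34.04
Leg 3 (S67°W, 6 nmi): east 6 sin 247° = -5.52, north 6 cos 247° = -2.34
Net east component: -13.60 nmi.

-13.6 nmi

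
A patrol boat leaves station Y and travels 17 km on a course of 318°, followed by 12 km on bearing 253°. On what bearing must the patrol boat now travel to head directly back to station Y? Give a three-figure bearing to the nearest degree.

112°

Leg 1 (318°, 17 km): east 17 sin 318° = -11.38, north 17 cos 318° = 12.63
Leg 2 (253°, 12 km): east 12 sin 253° = -11.48, north 12 cos 253° = -3.51
Net displacement: -22.85 east, 9.13 north. Direction back to start is (22.85, -9.13): bearing = atan2(22.85, -9.13) mod 360° = 111.77° ≈ 112°.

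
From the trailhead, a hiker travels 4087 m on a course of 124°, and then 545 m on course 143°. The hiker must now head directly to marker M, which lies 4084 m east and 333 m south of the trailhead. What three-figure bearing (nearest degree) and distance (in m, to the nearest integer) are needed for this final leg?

009°, 2416 m

Leg 1 (124°, 4087 m): east 4087 sin 124° = 3388.28, north 4087 cos 124° = -2285.42
Leg 2 (143°, 545 m): east 545 sin 143° = 327.99, north 545 cos 143° = -435.26
Current position: (3716.27, -2720.68). Target: (4084, -333). Remaining: Δeast = 367.73, Δnorth = 2387.68.
Bearing = atan2(367.73, 2387.68) mod 360° = 8.76°; distance = √((367.73)² + (2387.68)²) = 2415.830 m.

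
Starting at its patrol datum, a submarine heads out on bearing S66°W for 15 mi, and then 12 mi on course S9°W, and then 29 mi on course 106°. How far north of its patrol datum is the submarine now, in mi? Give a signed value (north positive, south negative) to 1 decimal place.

-25.9 mi

Leg 1 (S66°W, 15 mi): east 15 sin 246° = -13.70, north 15 cos 246° = -6.10
Leg 2 (S9°W, 12 mi): east 12 sin 189° = -1.88, north 12 cos 189° = -11.85
Leg 3 (106°, 29 mi): east 29 sin 106° = 27.88, north 29 cos 106° = -7.99
Net north component: -25.95 mi.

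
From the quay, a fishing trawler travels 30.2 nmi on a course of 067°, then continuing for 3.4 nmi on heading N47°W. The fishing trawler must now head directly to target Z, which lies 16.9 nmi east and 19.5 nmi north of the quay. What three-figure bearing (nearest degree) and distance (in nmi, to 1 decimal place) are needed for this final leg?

303°, 10.0 nmi

Leg 1 (067°, 30.2 nmi): east 30.2 sin 67° = 27.80, north 30.2 cos 67° = 11.80
Leg 2 (N47°W, 3.4 nmi): east 3.4 sin 313° = -2.49, north 3.4 cos 313° = 2.32
Current position: (25.31, 14.12). Target: (16.9, 19.5). Remaining: Δeast = -8.41, Δnorth = 5.38.
Bearing = atan2(-8.41, 5.38) mod 360° = 302.60°; distance = √((-8.41)² + (5.38)²) = 9.986 nmi.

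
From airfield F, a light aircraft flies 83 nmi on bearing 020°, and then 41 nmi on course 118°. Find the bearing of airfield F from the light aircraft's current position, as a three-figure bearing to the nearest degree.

Leg 1 (020°, 83 nmi): east 83 sin 20° = 28.39, north 83 cos 20° = 77.99
Leg 2 (118°, 41 nmi): east 41 sin 118° = 36.20, north 41 cos 118° = -19.25
Net displacement: 64.59 east, 58.75 north. Direction back to start is (-64.59, -58.75): bearing = atan2(-64.59, -58.75) mod 360° = 227.71° ≈ 228°.

228°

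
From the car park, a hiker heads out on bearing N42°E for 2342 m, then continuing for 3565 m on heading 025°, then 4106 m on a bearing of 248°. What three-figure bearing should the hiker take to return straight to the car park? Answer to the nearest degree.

168°

Leg 1 (N42°E, 2342 m): east 2342 sin 42° = 1567.10, north 2342 cos 42° = 1740.45
Leg 2 (025°, 3565 m): east 3565 sin 25° = 1506.63, north 3565 cos 25° = 3230.99
Leg 3 (248°, 4106 m): east 4106 sin 248° = -3807.02, north 4106 cos 248° = -1538.13
Net displacement: -733.28 east, 3433.30 north. Direction back to start is (733.28, -3433.30): bearing = atan2(733.28, -3433.30) mod 360° = 167.94° ≈ 168°.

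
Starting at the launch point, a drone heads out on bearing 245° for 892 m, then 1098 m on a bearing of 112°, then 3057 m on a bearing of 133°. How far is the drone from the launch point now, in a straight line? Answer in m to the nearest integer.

3773 m

Leg 1 (245°, 892 m): east 892 sin 245° = -808.43, north 892 cos 245° = -376.98
Leg 2 (112°, 1098 m): east 1098 sin 112° = 1018.05, north 1098 cos 112° = -411.32
Leg 3 (133°, 3057 m): east 3057 sin 133° = 2235.75, north 3057 cos 133° = -2084.87
Net: 2445.37 east, -2873.16 north. Distance = √((2445.37)² + (-2873.16)²) = 3772.916 m.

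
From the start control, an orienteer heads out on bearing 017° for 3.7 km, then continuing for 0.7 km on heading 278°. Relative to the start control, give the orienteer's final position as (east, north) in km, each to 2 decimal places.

Leg 1 (017°, 3.7 km): east 3.7 sin 17° = 1.08, north 3.7 cos 17° = 3.54
Leg 2 (278°, 0.7 km): east 0.7 sin 278° = -0.69, north 0.7 cos 278° = 0.10
Summing: 0.39 km east, 3.64 km north → (0.39, 3.64).

(0.39, 3.64)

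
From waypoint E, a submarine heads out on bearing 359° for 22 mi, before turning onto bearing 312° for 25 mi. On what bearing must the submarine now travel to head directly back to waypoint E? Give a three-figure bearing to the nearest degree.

154°

Leg 1 (359°, 22 mi): east 22 sin 359° = -0.38, north 22 cos 359° = 22.00
Leg 2 (312°, 25 mi): east 25 sin 312° = -18.58, north 25 cos 312° = 16.73
Net displacement: -18.96 east, 38.72 north. Direction back to start is (18.96, -38.72): bearing = atan2(18.96, -38.72) mod 360° = 153.91° ≈ 154°.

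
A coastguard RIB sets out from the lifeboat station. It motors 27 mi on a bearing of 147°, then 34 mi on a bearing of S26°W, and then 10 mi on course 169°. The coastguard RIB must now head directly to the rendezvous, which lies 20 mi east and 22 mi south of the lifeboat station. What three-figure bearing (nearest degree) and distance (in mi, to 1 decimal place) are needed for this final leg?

Leg 1 (147°, 27 mi): east 27 sin 147° = 14.71, north 27 cos 147° = -22.64
Leg 2 (S26°W, 34 mi): east 34 sin 206° = -14.90, north 34 cos 206° = -30.56
Leg 3 (169°, 10 mi): east 10 sin 169° = 1.91, north 10 cos 169° = -9.82
Current position: (1.71, -63.02). Target: (20, -22). Remaining: Δeast = 18.29, Δnorth = 41.02.
Bearing = atan2(18.29, 41.02) mod 360° = 24.03°; distance = √((18.29)² + (41.02)²) = 44.913 mi.

024°, 44.9 mi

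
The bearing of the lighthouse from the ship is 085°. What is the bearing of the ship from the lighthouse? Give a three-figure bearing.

265°

Back-bearing = 085° + 180° = 265°.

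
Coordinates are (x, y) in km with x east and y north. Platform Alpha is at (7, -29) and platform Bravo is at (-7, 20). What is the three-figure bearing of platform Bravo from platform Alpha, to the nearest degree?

Δeast = -7 − 7 = -14.00; Δnorth = 20 − -29 = 49.00.
Bearing = atan2(Δeast, Δnorth) mod 360° = 344.05° ≈ 344°.

344°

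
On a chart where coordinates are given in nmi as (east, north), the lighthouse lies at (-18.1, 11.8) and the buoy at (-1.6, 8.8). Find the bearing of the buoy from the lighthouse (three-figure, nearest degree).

100°

Δeast = -1.6 − -18.1 = 16.50; Δnorth = 8.8 − 11.8 = -3.00.
Bearing = atan2(Δeast, Δnorth) mod 360° = 100.30° ≈ 100°.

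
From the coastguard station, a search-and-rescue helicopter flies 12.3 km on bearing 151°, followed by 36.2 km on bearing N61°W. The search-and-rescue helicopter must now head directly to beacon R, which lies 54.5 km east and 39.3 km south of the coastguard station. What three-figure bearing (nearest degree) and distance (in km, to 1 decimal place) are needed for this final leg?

Leg 1 (151°, 12.3 km): east 12.3 sin 151° = 5.96, north 12.3 cos 151° = -10.76
Leg 2 (N61°W, 36.2 km): east 36.2 sin 299° = -31.66, north 36.2 cos 299° = 17.55
Current position: (-25.70, 6.79). Target: (54.5, -39.3). Remaining: Δeast = 80.20, Δnorth = -46.09.
Bearing = atan2(80.20, -46.09) mod 360° = 119.89°; distance = √((80.20)² + (-46.09)²) = 92.500 km.

120°, 92.5 km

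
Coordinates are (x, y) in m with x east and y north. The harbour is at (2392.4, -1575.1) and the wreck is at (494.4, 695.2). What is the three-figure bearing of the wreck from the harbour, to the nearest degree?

320°

Δeast = 494.4 − 2392.4 = -1898.00; Δnorth = 695.2 − -1575.1 = 2270.30.
Bearing = atan2(Δeast, Δnorth) mod 360° = 320.10° ≈ 320°.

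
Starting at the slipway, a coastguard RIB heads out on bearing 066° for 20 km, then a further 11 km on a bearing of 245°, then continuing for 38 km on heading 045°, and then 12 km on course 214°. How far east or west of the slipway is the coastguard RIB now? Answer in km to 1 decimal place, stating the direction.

28.5 km east

Leg 1 (066°, 20 km): east 20 sin 66° = 18.27, north 20 cos 66° = 8.13
Leg 2 (245°, 11 km): east 11 sin 245° = -9.97, north 11 cos 245° = -4.65
Leg 3 (045°, 38 km): east 38 sin 45° = 26.87, north 38 cos 45° = 26.87
Leg 4 (214°, 12 km): east 12 sin 214° = -6.71, north 12 cos 214° = -9.95
Net east component: 28.46 km.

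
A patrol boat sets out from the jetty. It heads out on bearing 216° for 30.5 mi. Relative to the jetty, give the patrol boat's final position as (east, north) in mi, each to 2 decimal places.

Leg 1 (216°, 30.5 mi): east 30.5 sin 216° = -17.93, north 30.5 cos 216° = -24.68
Summing: -17.93 mi east, -24.68 mi north → (-17.93, -24.68).

(-17.93, -24.68)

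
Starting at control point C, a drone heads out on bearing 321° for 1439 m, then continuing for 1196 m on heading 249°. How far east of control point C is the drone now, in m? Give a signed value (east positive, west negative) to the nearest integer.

-2022 m

Leg 1 (321°, 1439 m): east 1439 sin 321° = -905.59, north 1439 cos 321° = 1118.31
Leg 2 (249°, 1196 m): east 1196 sin 249° = -1116.56, north 1196 cos 249° = -428.61
Net east component: -2022.15 m.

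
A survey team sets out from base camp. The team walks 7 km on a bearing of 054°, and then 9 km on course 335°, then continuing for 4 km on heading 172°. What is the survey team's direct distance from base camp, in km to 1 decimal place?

Leg 1 (054°, 7 km): east 7 sin 54° = 5.66, north 7 cos 54° = 4.11
Leg 2 (335°, 9 km): east 9 sin 335° = -3.80, north 9 cos 335° = 8.16
Leg 3 (172°, 4 km): east 4 sin 172° = 0.56, north 4 cos 172° = -3.96
Net: 2.42 east, 8.31 north. Distance = √((2.42)² + (8.31)²) = 8.654 km.

8.7 km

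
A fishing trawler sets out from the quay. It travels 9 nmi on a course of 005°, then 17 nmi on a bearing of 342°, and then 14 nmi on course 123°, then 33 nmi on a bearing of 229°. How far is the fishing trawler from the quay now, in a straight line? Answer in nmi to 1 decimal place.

18.1 nmi

Leg 1 (005°, 9 nmi): east 9 sin 5° = 0.78, north 9 cos 5° = 8.97
Leg 2 (342°, 17 nmi): east 17 sin 342° = -5.25, north 17 cos 342° = 16.17
Leg 3 (123°, 14 nmi): east 14 sin 123° = 11.74, north 14 cos 123° = -7.62
Leg 4 (229°, 33 nmi): east 33 sin 229° = -24.91, north 33 cos 229° = -21.65
Net: -17.63 east, -4.14 north. Distance = √((-17.63)² + (-4.14)²) = 18.113 nmi.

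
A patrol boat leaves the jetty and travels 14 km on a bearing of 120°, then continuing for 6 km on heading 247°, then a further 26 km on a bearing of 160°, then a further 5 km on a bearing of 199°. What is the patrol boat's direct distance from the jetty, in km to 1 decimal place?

Leg 1 (120°, 14 km): east 14 sin 120° = 12.12, north 14 cos 120° = -7.00
Leg 2 (247°, 6 km): east 6 sin 247° = -5.52, north 6 cos 247° = -2.34
Leg 3 (160°, 26 km): east 26 sin 160° = 8.89, north 26 cos 160° = -24.43
Leg 4 (199°, 5 km): east 5 sin 199° = -1.63, north 5 cos 199° = -4.73
Net: 13.87 east, -38.50 north. Distance = √((13.87)² + (-38.50)²) = 40.925 km.

40.9 km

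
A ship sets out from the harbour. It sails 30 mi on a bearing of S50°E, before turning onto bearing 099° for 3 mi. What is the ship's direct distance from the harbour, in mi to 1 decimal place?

Leg 1 (S50°E, 30 mi): east 30 sin 130° = 22.98, north 30 cos 130° = -19.28
Leg 2 (099°, 3 mi): east 3 sin 99° = 2.96, north 3 cos 99° = -0.47
Net: 25.94 east, -19.75 north. Distance = √((25.94)² + (-19.75)²) = 32.608 mi.

32.6 mi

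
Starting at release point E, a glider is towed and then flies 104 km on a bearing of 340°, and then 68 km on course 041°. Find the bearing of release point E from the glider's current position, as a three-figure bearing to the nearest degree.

183°

Leg 1 (340°, 104 km): east 104 sin 340° = -35.57, north 104 cos 340° = 97.73
Leg 2 (041°, 68 km): east 68 sin 41° = 44.61, north 68 cos 41° = 51.32
Net displacement: 9.04 east, 149.05 north. Direction back to start is (-9.04, -149.05): bearing = atan2(-9.04, -149.05) mod 360° = 183.47° ≈ 183°.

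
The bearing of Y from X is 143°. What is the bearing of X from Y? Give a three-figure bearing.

Back-bearing = 143° + 180° = 323°.

323°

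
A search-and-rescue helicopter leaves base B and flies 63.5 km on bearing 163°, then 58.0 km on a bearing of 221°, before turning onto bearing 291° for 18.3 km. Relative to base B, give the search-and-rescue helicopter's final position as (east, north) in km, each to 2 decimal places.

Leg 1 (163°, 63.5 km): east 63.5 sin 163° = 18.57, north 63.5 cos 163° = -60.73
Leg 2 (221°, 58.0 km): east 58.0 sin 221° = -38.05, north 58.0 cos 221° = -43.77
Leg 3 (291°, 18.3 km): east 18.3 sin 291° = -17.08, north 18.3 cos 291° = 6.56
Summing: -36.57 km east, -97.94 km north → (-36.57, -97.94).

(-36.57, -97.94)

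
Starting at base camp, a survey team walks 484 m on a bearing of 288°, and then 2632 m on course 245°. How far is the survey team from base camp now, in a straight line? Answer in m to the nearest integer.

3004 m

Leg 1 (288°, 484 m): east 484 sin 288° = -460.31, north 484 cos 288° = 149.56
Leg 2 (245°, 2632 m): east 2632 sin 245° = -2385.40, north 2632 cos 245° = -1112.33
Net: -2845.71 east, -962.77 north. Distance = √((-2845.71)² + (-962.77)²) = 3004.165 m.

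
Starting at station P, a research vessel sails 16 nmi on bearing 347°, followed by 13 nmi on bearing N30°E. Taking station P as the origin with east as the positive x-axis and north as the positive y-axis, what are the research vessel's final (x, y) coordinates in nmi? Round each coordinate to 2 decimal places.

(2.90, 26.85)

Leg 1 (347°, 16 nmi): east 16 sin 347° = -3.60, north 16 cos 347° = 15.59
Leg 2 (N30°E, 13 nmi): east 13 sin 30° = 6.50, north 13 cos 30° = 11.26
Summing: 2.90 nmi east, 26.85 nmi north → (2.90, 26.85).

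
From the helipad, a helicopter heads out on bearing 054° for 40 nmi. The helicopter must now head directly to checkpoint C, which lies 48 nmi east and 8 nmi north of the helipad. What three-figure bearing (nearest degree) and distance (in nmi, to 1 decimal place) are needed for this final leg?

Leg 1 (054°, 40 nmi): east 40 sin 54° = 32.36, north 40 cos 54° = 23.51
Current position: (32.36, 23.51). Target: (48, 8). Remaining: Δeast = 15.64, Δnorth = -15.51.
Bearing = atan2(15.64, -15.51) mod 360° = 134.76°; distance = √((15.64)² + (-15.51)²) = 22.027 nmi.

135°, 22.0 nmi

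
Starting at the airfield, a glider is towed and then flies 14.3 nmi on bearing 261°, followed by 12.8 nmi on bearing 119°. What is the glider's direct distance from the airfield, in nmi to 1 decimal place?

Leg 1 (261°, 14.3 nmi): east 14.3 sin 261° = -14.12, north 14.3 cos 261° = -2.24
Leg 2 (119°, 12.8 nmi): east 12.8 sin 119° = 11.20, north 12.8 cos 119° = -6.21
Net: -2.93 east, -8.44 north. Distance = √((-2.93)² + (-8.44)²) = 8.936 nmi.

8.9 nmi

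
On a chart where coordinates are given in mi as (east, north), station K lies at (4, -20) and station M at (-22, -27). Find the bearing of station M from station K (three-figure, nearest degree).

255°

Δeast = -22 − 4 = -26.00; Δnorth = -27 − -20 = -7.00.
Bearing = atan2(Δeast, Δnorth) mod 360° = 254.93° ≈ 255°.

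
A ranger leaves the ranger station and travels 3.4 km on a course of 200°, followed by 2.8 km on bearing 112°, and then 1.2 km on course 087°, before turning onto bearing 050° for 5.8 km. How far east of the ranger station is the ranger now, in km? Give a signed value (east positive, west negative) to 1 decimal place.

7.1 km

Leg 1 (200°, 3.4 km): east 3.4 sin 200° = -1.16, north 3.4 cos 200° = -3.19
Leg 2 (112°, 2.8 km): east 2.8 sin 112° = 2.60, north 2.8 cos 112° = -1.05
Leg 3 (087°, 1.2 km): east 1.2 sin 87° = 1.20, north 1.2 cos 87° = 0.06
Leg 4 (050°, 5.8 km): east 5.8 sin 50° = 4.44, north 5.8 cos 50° = 3.73
Net east component: 7.07 km.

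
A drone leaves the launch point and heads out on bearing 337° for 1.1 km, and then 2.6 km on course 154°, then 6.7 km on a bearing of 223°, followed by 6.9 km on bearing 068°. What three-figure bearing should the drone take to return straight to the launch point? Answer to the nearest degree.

325°

Leg 1 (337°, 1.1 km): east 1.1 sin 337° = -0.43, north 1.1 cos 337° = 1.01
Leg 2 (154°, 2.6 km): east 2.6 sin 154° = 1.14, north 2.6 cos 154° = -2.34
Leg 3 (223°, 6.7 km): east 6.7 sin 223° = -4.57, north 6.7 cos 223° = -4.90
Leg 4 (068°, 6.9 km): east 6.9 sin 68° = 6.40, north 6.9 cos 68° = 2.58
Net displacement: 2.54 east, -3.64 north. Direction back to start is (-2.54, 3.64): bearing = atan2(-2.54, 3.64) mod 360° = 325.11° ≈ 325°.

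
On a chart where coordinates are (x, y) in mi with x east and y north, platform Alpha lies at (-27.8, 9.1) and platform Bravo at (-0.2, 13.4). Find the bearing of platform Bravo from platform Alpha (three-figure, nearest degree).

Δeast = -0.2 − -27.8 = 27.60; Δnorth = 13.4 − 9.1 = 4.30.
Bearing = atan2(Δeast, Δnorth) mod 360° = 81.14° ≈ 081°.

081°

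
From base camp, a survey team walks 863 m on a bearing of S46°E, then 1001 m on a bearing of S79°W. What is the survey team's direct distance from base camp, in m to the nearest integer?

Leg 1 (S46°E, 863 m): east 863 sin 134° = 620.79, north 863 cos 134° = -599.49
Leg 2 (S79°W, 1001 m): east 1001 sin 259° = -982.61, north 1001 cos 259° = -191.00
Net: -361.82 east, -790.49 north. Distance = √((-361.82)² + (-790.49)²) = 869.360 m.

869 m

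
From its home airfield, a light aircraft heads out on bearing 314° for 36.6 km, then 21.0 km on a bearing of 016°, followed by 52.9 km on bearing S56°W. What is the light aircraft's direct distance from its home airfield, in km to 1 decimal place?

66.4 km

Leg 1 (314°, 36.6 km): east 36.6 sin 314° = -26.33, north 36.6 cos 314° = 25.42
Leg 2 (016°, 21.0 km): east 21.0 sin 16° = 5.79, north 21.0 cos 16° = 20.19
Leg 3 (S56°W, 52.9 km): east 52.9 sin 236° = -43.86, north 52.9 cos 236° = -29.58
Net: -64.40 east, 16.03 north. Distance = √((-64.40)² + (16.03)²) = 66.361 km.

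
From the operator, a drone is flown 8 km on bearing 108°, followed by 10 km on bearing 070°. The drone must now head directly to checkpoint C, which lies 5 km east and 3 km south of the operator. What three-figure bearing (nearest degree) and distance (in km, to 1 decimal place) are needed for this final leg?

Leg 1 (108°, 8 km): east 8 sin 108° = 7.61, north 8 cos 108° = -2.47
Leg 2 (070°, 10 km): east 10 sin 70° = 9.40, north 10 cos 70° = 3.42
Current position: (17.01, 0.95). Target: (5, -3). Remaining: Δeast = -12.01, Δnorth = -3.95.
Bearing = atan2(-12.01, -3.95) mod 360° = 251.80°; distance = √((-12.01)² + (-3.95)²) = 12.638 km.

252°, 12.6 km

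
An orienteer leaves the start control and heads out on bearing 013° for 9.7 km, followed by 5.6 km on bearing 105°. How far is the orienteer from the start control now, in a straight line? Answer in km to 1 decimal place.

Leg 1 (013°, 9.7 km): east 9.7 sin 13° = 2.18, north 9.7 cos 13° = 9.45
Leg 2 (105°, 5.6 km): east 5.6 sin 105° = 5.41, north 5.6 cos 105° = -1.45
Net: 7.59 east, 8.00 north. Distance = √((7.59)² + (8.00)²) = 11.030 km.

11.0 km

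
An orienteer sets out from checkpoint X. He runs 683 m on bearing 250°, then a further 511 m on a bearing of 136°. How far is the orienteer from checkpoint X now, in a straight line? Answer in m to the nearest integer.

666 m

Leg 1 (250°, 683 m): east 683 sin 250° = -641.81, north 683 cos 250° = -233.60
Leg 2 (136°, 511 m): east 511 sin 136° = 354.97, north 511 cos 136° = -367.58
Net: -286.84 east, -601.18 north. Distance = √((-286.84)² + (-601.18)²) = 666.106 m.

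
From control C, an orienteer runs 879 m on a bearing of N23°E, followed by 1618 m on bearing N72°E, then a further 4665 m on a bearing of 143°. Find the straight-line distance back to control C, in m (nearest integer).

5276 m

Leg 1 (N23°E, 879 m): east 879 sin 23° = 343.45, north 879 cos 23° = 809.12
Leg 2 (N72°E, 1618 m): east 1618 sin 72° = 1538.81, north 1618 cos 72° = 499.99
Leg 3 (143°, 4665 m): east 4665 sin 143° = 2807.47, north 4665 cos 143° = -3725.63
Net: 4689.73 east, -2416.52 north. Distance = √((4689.73)² + (-2416.52)²) = 5275.712 m.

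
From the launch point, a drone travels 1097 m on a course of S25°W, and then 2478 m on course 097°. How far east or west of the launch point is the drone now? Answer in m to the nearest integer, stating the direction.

Leg 1 (S25°W, 1097 m): east 1097 sin 205° = -463.61, north 1097 cos 205° = -994.22
Leg 2 (097°, 2478 m): east 2478 sin 97° = 2459.53, north 2478 cos 97° = -301.99
Net east component: 1995.92 m.

1996 m east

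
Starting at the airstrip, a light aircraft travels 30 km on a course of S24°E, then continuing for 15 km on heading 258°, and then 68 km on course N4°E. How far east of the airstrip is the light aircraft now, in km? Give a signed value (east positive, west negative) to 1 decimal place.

2.3 km

Leg 1 (S24°E, 30 km): east 30 sin 156° = 12.20, north 30 cos 156° = -27.41
Leg 2 (258°, 15 km): east 15 sin 258° = -14.67, north 15 cos 258° = -3.12
Leg 3 (N4°E, 68 km): east 68 sin 4° = 4.74, north 68 cos 4° = 67.83
Net east component: 2.27 km.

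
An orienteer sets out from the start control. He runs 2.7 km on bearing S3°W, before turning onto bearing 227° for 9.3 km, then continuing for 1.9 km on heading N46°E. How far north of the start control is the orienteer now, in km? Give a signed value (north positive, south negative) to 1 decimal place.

-7.7 km

Leg 1 (S3°W, 2.7 km): east 2.7 sin 183° = -0.14, north 2.7 cos 183° = -2.70
Leg 2 (227°, 9.3 km): east 9.3 sin 227° = -6.80, north 9.3 cos 227° = -6.34
Leg 3 (N46°E, 1.9 km): east 1.9 sin 46° = 1.37, north 1.9 cos 46° = 1.32
Net north component: -7.72 km.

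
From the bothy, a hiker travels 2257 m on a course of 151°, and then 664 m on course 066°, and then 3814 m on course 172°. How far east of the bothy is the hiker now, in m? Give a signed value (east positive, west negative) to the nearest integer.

2232 m

Leg 1 (151°, 2257 m): east 2257 sin 151° = 1094.22, north 2257 cos 151° = -1974.02
Leg 2 (066°, 664 m): east 664 sin 66° = 606.59, north 664 cos 66° = 270.07
Leg 3 (172°, 3814 m): east 3814 sin 172° = 530.81, north 3814 cos 172° = -3776.88
Net east component: 2231.62 m.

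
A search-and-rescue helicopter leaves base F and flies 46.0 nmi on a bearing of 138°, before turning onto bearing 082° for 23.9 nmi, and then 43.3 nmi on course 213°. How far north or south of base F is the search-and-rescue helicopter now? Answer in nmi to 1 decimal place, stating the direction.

Leg 1 (138°, 46.0 nmi): east 46.0 sin 138° = 30.78, north 46.0 cos 138° = -34.18
Leg 2 (082°, 23.9 nmi): east 23.9 sin 82° = 23.67, north 23.9 cos 82° = 3.33
Leg 3 (213°, 43.3 nmi): east 43.3 sin 213° = -23.58, north 43.3 cos 213° = -36.31
Net north component: -67.17 nmi.

67.2 nmi south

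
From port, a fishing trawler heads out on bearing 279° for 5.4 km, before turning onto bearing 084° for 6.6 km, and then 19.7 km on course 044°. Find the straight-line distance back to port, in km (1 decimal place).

21.7 km

Leg 1 (279°, 5.4 km): east 5.4 sin 279° = -5.33, north 5.4 cos 279° = 0.84
Leg 2 (084°, 6.6 km): east 6.6 sin 84° = 6.56, north 6.6 cos 84° = 0.69
Leg 3 (044°, 19.7 km): east 19.7 sin 44° = 13.68, north 19.7 cos 44° = 14.17
Net: 14.92 east, 15.71 north. Distance = √((14.92)² + (15.71)²) = 21.659 km.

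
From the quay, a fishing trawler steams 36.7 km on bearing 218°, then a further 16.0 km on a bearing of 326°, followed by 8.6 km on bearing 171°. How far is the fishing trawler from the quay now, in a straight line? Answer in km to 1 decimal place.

Leg 1 (218°, 36.7 km): east 36.7 sin 218° = -22.59, north 36.7 cos 218° = -28.92
Leg 2 (326°, 16.0 km): east 16.0 sin 326° = -8.95, north 16.0 cos 326° = 13.26
Leg 3 (171°, 8.6 km): east 8.6 sin 171° = 1.35, north 8.6 cos 171° = -8.49
Net: -30.20 east, -24.15 north. Distance = √((-30.20)² + (-24.15)²) = 38.666 km.

38.7 km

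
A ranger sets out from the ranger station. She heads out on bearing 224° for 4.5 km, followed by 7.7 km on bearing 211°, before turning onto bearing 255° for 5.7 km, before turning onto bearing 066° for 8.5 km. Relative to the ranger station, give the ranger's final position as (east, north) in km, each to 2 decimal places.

Leg 1 (224°, 4.5 km): east 4.5 sin 224° = -3.13, north 4.5 cos 224° = -3.24
Leg 2 (211°, 7.7 km): east 7.7 sin 211° = -3.97, north 7.7 cos 211° = -6.60
Leg 3 (255°, 5.7 km): east 5.7 sin 255° = -5.51, north 5.7 cos 255° = -1.48
Leg 4 (066°, 8.5 km): east 8.5 sin 66° = 7.77, north 8.5 cos 66° = 3.46
Summing: -4.83 km east, -7.86 km north → (-4.83, -7.86).

(-4.83, -7.86)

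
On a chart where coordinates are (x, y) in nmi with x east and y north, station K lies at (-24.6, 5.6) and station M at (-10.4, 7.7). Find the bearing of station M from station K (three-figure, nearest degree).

Δeast = -10.4 − -24.6 = 14.20; Δnorth = 7.7 − 5.6 = 2.10.
Bearing = atan2(Δeast, Δnorth) mod 360° = 81.59° ≈ 082°.

082°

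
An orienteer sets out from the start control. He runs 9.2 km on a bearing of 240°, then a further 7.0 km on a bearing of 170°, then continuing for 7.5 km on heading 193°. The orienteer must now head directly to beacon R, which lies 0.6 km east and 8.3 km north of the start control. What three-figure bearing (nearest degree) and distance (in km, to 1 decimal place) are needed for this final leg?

018°, 28.6 km

Leg 1 (240°, 9.2 km): east 9.2 sin 240° = -7.97, north 9.2 cos 240° = -4.60
Leg 2 (170°, 7.0 km): east 7.0 sin 170° = 1.22, north 7.0 cos 170° = -6.89
Leg 3 (193°, 7.5 km): east 7.5 sin 193° = -1.69, north 7.5 cos 193° = -7.31
Current position: (-8.44, -18.80). Target: (0.6, 8.3). Remaining: Δeast = 9.04, Δnorth = 27.10.
Bearing = atan2(9.04, 27.10) mod 360° = 18.44°; distance = √((9.04)² + (27.10)²) = 28.569 km.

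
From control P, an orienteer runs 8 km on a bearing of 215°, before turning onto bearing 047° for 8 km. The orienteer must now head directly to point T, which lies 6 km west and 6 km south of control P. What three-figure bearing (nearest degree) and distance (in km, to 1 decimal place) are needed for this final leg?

236°, 8.8 km

Leg 1 (215°, 8 km): east 8 sin 215° = -4.59, north 8 cos 215° = -6.55
Leg 2 (047°, 8 km): east 8 sin 47° = 5.85, north 8 cos 47° = 5.46
Current position: (1.26, -1.10). Target: (-6, -6). Remaining: Δeast = -7.26, Δnorth = -4.90.
Bearing = atan2(-7.26, -4.90) mod 360° = 235.98°; distance = √((-7.26)² + (-4.90)²) = 8.762 km.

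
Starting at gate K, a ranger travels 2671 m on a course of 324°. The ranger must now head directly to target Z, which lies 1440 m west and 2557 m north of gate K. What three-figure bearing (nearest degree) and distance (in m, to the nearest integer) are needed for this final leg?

Leg 1 (324°, 2671 m): east 2671 sin 324° = -1569.97, north 2671 cos 324° = 2160.88
Current position: (-1569.97, 2160.88). Target: (-1440, 2557). Remaining: Δeast = 129.97, Δnorth = 396.12.
Bearing = atan2(129.97, 396.12) mod 360° = 18.17°; distance = √((129.97)² + (396.12)²) = 416.894 m.

018°, 417 m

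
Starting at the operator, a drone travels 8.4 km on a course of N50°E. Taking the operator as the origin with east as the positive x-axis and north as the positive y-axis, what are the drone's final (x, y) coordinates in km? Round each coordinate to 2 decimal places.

Leg 1 (N50°E, 8.4 km): east 8.4 sin 50° = 6.43, north 8.4 cos 50° = 5.40
Summing: 6.43 km east, 5.40 km north → (6.43, 5.40).

(6.43, 5.40)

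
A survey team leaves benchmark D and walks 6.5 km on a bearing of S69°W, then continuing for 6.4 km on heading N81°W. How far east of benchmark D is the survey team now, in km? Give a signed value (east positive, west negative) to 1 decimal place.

Leg 1 (S69°W, 6.5 km): east 6.5 sin 249° = -6.07, north 6.5 cos 249° = -2.33
Leg 2 (N81°W, 6.4 km): east 6.4 sin 279° = -6.32, north 6.4 cos 279° = 1.00
Net east component: -12.39 km.

-12.4 km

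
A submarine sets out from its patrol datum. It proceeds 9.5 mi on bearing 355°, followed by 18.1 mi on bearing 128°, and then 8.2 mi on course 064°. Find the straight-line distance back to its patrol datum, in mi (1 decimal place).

Leg 1 (355°, 9.5 mi): east 9.5 sin 355° = -0.83, north 9.5 cos 355° = 9.46
Leg 2 (128°, 18.1 mi): east 18.1 sin 128° = 14.26, north 18.1 cos 128° = -11.14
Leg 3 (064°, 8.2 mi): east 8.2 sin 64° = 7.37, north 8.2 cos 64° = 3.59
Net: 20.81 east, 1.92 north. Distance = √((20.81)² + (1.92)²) = 20.893 mi.

20.9 mi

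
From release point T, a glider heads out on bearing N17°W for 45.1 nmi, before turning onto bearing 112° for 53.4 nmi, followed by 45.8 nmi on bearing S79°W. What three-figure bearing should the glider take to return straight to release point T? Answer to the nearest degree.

Leg 1 (N17°W, 45.1 nmi): east 45.1 sin 343° = -13.19, north 45.1 cos 343° = 43.13
Leg 2 (112°, 53.4 nmi): east 53.4 sin 112° = 49.51, north 53.4 cos 112° = -20.00
Leg 3 (S79°W, 45.8 nmi): east 45.8 sin 259° = -44.96, north 45.8 cos 259° = -8.74
Net displacement: -8.63 east, 14.39 north. Direction back to start is (8.63, -14.39): bearing = atan2(8.63, -14.39) mod 360° = 149.03° ≈ 149°.

149°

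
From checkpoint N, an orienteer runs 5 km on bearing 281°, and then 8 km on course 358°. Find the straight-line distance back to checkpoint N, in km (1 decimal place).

Leg 1 (281°, 5 km): east 5 sin 281° = -4.91, north 5 cos 281° = 0.95
Leg 2 (358°, 8 km): east 8 sin 358° = -0.28, north 8 cos 358° = 8.00
Net: -5.19 east, 8.95 north. Distance = √((-5.19)² + (8.95)²) = 10.344 km.

10.3 km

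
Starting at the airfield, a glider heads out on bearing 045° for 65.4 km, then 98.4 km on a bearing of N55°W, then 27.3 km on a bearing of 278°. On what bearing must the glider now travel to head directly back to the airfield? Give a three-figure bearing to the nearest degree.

Leg 1 (045°, 65.4 km): east 65.4 sin 45° = 46.24, north 65.4 cos 45° = 46.24
Leg 2 (N55°W, 98.4 km): east 98.4 sin 305° = -80.60, north 98.4 cos 305° = 56.44
Leg 3 (278°, 27.3 km): east 27.3 sin 278° = -27.03, north 27.3 cos 278° = 3.80
Net displacement: -61.39 east, 106.48 north. Direction back to start is (61.39, -106.48): bearing = atan2(61.39, -106.48) mod 360° = 150.03° ≈ 150°.

150°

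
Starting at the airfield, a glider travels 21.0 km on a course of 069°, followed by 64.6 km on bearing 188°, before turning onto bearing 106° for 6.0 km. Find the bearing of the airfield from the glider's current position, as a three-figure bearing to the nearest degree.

344°

Leg 1 (069°, 21.0 km): east 21.0 sin 69° = 19.61, north 21.0 cos 69° = 7.53
Leg 2 (188°, 64.6 km): east 64.6 sin 188° = -8.99, north 64.6 cos 188° = -63.97
Leg 3 (106°, 6.0 km): east 6.0 sin 106° = 5.77, north 6.0 cos 106° = -1.65
Net displacement: 16.38 east, -58.10 north. Direction back to start is (-16.38, 58.10): bearing = atan2(-16.38, 58.10) mod 360° = 344.25° ≈ 344°.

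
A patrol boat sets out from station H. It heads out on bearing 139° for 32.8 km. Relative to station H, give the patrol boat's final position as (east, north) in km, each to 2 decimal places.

(21.52, -24.75)

Leg 1 (139°, 32.8 km): east 32.8 sin 139° = 21.52, north 32.8 cos 139° = -24.75
Summing: 21.52 km east, -24.75 km north → (21.52, -24.75).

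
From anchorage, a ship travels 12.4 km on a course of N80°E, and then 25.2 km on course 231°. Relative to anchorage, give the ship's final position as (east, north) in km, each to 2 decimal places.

(-7.37, -13.71)

Leg 1 (N80°E, 12.4 km): east 12.4 sin 80° = 12.21, north 12.4 cos 80° = 2.15
Leg 2 (231°, 25.2 km): east 25.2 sin 231° = -19.58, north 25.2 cos 231° = -15.86
Summing: -7.37 km east, -13.71 km north → (-7.37, -13.71).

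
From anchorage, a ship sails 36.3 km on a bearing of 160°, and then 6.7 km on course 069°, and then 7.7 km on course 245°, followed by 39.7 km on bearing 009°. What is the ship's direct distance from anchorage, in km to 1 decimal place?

18.4 km

Leg 1 (160°, 36.3 km): east 36.3 sin 160° = 12.42, north 36.3 cos 160° = -34.11
Leg 2 (069°, 6.7 km): east 6.7 sin 69° = 6.25, north 6.7 cos 69° = 2.40
Leg 3 (245°, 7.7 km): east 7.7 sin 245° = -6.98, north 7.7 cos 245° = -3.25
Leg 4 (009°, 39.7 km): east 39.7 sin 9° = 6.21, north 39.7 cos 9° = 39.21
Net: 17.90 east, 4.25 north. Distance = √((17.90)² + (4.25)²) = 18.399 km.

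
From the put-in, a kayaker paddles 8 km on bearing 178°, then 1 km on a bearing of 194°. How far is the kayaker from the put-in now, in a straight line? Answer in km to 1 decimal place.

9.0 km

Leg 1 (178°, 8 km): east 8 sin 178° = 0.28, north 8 cos 178° = -8.00
Leg 2 (194°, 1 km): east 1 sin 194° = -0.24, north 1 cos 194° = -0.97
Net: 0.04 east, -8.97 north. Distance = √((0.04)² + (-8.97)²) = 8.965 km.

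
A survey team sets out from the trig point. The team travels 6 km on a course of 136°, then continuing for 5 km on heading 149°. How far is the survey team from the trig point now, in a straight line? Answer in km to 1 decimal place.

Leg 1 (136°, 6 km): east 6 sin 136° = 4.17, north 6 cos 136° = -4.32
Leg 2 (149°, 5 km): east 5 sin 149° = 2.58, north 5 cos 149° = -4.29
Net: 6.74 east, -8.60 north. Distance = √((6.74)² + (-8.60)²) = 10.930 km.

10.9 km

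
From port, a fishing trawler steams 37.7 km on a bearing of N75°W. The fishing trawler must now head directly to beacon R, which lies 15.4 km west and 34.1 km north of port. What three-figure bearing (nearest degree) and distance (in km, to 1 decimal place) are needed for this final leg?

Leg 1 (N75°W, 37.7 km): east 37.7 sin 285° = -36.42, north 37.7 cos 285° = 9.76
Current position: (-36.42, 9.76). Target: (-15.4, 34.1). Remaining: Δeast = 21.02, Δnorth = 24.34.
Bearing = atan2(21.02, 24.34) mod 360° = 40.80°; distance = √((21.02)² + (24.34)²) = 32.159 km.

041°, 32.2 km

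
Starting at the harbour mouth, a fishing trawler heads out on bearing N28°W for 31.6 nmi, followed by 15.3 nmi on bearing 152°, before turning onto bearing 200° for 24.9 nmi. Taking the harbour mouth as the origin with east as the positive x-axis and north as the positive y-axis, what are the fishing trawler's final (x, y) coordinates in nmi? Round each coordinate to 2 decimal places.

Leg 1 (N28°W, 31.6 nmi): east 31.6 sin 332° = -14.84, north 31.6 cos 332° = 27.90
Leg 2 (152°, 15.3 nmi): east 15.3 sin 152° = 7.18, north 15.3 cos 152° = -13.51
Leg 3 (200°, 24.9 nmi): east 24.9 sin 200° = -8.52, north 24.9 cos 200° = -23.40
Summing: -16.17 nmi east, -9.01 nmi north → (-16.17, -9.01).

(-16.17, -9.01)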